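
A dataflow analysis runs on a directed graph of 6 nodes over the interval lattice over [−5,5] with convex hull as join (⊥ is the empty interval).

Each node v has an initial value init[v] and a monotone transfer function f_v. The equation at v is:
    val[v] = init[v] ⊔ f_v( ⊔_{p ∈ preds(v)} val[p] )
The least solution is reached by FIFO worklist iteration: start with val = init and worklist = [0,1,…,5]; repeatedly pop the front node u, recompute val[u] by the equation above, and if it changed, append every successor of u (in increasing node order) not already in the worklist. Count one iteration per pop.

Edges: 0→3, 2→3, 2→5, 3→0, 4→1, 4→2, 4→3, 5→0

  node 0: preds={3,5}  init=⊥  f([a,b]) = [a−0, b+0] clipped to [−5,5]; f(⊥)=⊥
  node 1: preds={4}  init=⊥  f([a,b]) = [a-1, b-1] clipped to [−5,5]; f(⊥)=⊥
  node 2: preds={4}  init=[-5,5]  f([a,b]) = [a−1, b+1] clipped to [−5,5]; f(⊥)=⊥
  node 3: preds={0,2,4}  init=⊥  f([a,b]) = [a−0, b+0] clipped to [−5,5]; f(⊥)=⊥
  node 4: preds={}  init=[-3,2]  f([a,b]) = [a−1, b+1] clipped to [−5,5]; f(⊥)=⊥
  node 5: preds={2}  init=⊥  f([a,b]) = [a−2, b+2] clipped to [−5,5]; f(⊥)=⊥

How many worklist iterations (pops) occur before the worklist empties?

Worklist (8 pops):
  #1 pop 0: in=⊥ → ⊥ (no change)
  #2 pop 1: in=[-3,2] → [-4,1] (was ⊥); enqueue []
  #3 pop 2: in=[-3,2] → [-5,5] (no change)
  #4 pop 3: in=[-5,5] → [-5,5] (was ⊥); enqueue [0]
  #5 pop 4: in=⊥ → [-3,2] (no change)
  #6 pop 5: in=[-5,5] → [-5,5] (was ⊥); enqueue []
  #7 pop 0: in=[-5,5] → [-5,5] (was ⊥); enqueue [3]
  #8 pop 3: in=[-5,5] → [-5,5] (no change)

Fixpoint:
  val[0] = [-5,5]
  val[1] = [-4,1]
  val[2] = [-5,5]
  val[3] = [-5,5]
  val[4] = [-3,2]
  val[5] = [-5,5]

8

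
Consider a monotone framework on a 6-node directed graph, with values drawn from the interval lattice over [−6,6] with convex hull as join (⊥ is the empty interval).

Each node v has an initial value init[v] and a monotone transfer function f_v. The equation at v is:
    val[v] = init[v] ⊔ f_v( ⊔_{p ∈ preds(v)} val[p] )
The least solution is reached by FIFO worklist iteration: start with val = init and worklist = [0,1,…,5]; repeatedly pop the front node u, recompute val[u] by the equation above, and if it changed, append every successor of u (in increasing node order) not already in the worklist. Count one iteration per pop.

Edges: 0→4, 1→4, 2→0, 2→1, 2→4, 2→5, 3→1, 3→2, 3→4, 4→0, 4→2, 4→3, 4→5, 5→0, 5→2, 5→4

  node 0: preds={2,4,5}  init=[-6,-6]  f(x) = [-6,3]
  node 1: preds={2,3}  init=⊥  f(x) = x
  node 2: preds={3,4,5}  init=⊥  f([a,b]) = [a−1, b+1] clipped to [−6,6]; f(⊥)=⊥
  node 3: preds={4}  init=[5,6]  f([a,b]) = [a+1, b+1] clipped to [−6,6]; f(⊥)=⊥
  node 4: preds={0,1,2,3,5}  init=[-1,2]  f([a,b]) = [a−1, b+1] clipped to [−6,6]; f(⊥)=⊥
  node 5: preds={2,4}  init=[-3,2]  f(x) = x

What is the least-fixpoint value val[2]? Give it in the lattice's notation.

[-6,6]

Worklist (16 pops):
  #1 pop 0: in=[-3,2] → [-6,3] (was [-6,-6]); enqueue []
  #2 pop 1: in=[5,6] → [5,6] (was ⊥); enqueue []
  #3 pop 2: in=[-3,6] → [-4,6] (was ⊥); enqueue [0,1]
  #4 pop 3: in=[-1,2] → [0,6] (was [5,6]); enqueue [2]
  #5 pop 4: in=[-6,6] → [-6,6] (was [-1,2]); enqueue [3]
  #6 pop 5: in=[-6,6] → [-6,6] (was [-3,2]); enqueue [4]
  #7 pop 0: in=[-6,6] → [-6,3] (no change)
  #8 pop 1: in=[-4,6] → [-4,6] (was [5,6]); enqueue []
  #9 pop 2: in=[-6,6] → [-6,6] (was [-4,6]); enqueue [0,1,5]
  #10 pop 3: in=[-6,6] → [-5,6] (was [0,6]); enqueue [2]
  #11 pop 4: in=[-6,6] → [-6,6] (no change)
  #12 pop 0: in=[-6,6] → [-6,3] (no change)
  #13 pop 1: in=[-6,6] → [-6,6] (was [-4,6]); enqueue [4]
  #14 pop 5: in=[-6,6] → [-6,6] (no change)
  #15 pop 2: in=[-6,6] → [-6,6] (no change)
  #16 pop 4: in=[-6,6] → [-6,6] (no change)

Fixpoint:
  val[0] = [-6,3]
  val[1] = [-6,6]
  val[2] = [-6,6]
  val[3] = [-5,6]
  val[4] = [-6,6]
  val[5] = [-6,6]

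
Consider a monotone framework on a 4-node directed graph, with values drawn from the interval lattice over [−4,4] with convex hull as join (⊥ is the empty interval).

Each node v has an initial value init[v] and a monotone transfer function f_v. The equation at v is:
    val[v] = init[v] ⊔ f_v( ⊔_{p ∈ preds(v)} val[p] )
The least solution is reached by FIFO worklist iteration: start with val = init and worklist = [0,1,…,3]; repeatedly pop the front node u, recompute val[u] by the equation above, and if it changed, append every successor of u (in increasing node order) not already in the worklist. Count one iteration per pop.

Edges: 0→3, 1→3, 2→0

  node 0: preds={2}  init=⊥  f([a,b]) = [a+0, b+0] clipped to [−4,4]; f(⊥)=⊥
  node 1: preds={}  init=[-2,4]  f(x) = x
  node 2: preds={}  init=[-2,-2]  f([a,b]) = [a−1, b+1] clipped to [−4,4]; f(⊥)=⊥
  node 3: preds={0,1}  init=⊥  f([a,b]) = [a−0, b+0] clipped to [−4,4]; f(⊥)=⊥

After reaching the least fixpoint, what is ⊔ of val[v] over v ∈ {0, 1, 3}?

Worklist (4 pops):
  #1 pop 0: in=[-2,-2] → [-2,-2] (was ⊥); enqueue []
  #2 pop 1: in=⊥ → [-2,4] (no change)
  #3 pop 2: in=⊥ → [-2,-2] (no change)
  #4 pop 3: in=[-2,4] → [-2,4] (was ⊥); enqueue []

Fixpoint:
  val[0] = [-2,-2]
  val[1] = [-2,4]
  val[2] = [-2,-2]
  val[3] = [-2,4]

[-2,4]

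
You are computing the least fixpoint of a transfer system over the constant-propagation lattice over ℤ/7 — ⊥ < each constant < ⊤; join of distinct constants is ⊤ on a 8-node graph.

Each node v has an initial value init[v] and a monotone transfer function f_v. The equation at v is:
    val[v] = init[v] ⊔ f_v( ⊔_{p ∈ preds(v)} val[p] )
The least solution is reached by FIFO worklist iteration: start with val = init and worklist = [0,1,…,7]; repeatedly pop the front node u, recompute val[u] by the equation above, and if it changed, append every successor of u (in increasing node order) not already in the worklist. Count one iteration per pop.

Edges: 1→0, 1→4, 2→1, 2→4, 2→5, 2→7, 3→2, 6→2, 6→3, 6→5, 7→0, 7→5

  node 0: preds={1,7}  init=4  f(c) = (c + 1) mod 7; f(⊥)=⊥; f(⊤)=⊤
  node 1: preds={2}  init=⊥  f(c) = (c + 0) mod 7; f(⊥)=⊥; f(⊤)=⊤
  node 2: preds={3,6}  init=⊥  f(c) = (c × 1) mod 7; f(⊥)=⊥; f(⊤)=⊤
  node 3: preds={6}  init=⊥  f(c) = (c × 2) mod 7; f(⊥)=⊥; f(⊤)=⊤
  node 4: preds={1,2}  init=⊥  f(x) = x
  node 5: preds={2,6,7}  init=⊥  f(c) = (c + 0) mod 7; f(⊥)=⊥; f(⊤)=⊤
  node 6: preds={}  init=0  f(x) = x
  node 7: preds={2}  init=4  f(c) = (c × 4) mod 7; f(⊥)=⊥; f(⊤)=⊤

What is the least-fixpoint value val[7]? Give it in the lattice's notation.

Worklist (13 pops):
  #1 pop 0: in=4 → ⊤ (was 4); enqueue []
  #2 pop 1: in=⊥ → ⊥ (no change)
  #3 pop 2: in=0 → 0 (was ⊥); enqueue [1]
  #4 pop 3: in=0 → 0 (was ⊥); enqueue [2]
  #5 pop 4: in=0 → 0 (was ⊥); enqueue []
  #6 pop 5: in=⊤ → ⊤ (was ⊥); enqueue []
  #7 pop 6: in=⊥ → 0 (no change)
  #8 pop 7: in=0 → ⊤ (was 4); enqueue [0,5]
  #9 pop 1: in=0 → 0 (was ⊥); enqueue [4]
  #10 pop 2: in=0 → 0 (no change)
  #11 pop 0: in=⊤ → ⊤ (no change)
  #12 pop 5: in=⊤ → ⊤ (no change)
  #13 pop 4: in=0 → 0 (no change)

Fixpoint:
  val[0] = ⊤
  val[1] = 0
  val[2] = 0
  val[3] = 0
  val[4] = 0
  val[5] = ⊤
  val[6] = 0
  val[7] = ⊤

⊤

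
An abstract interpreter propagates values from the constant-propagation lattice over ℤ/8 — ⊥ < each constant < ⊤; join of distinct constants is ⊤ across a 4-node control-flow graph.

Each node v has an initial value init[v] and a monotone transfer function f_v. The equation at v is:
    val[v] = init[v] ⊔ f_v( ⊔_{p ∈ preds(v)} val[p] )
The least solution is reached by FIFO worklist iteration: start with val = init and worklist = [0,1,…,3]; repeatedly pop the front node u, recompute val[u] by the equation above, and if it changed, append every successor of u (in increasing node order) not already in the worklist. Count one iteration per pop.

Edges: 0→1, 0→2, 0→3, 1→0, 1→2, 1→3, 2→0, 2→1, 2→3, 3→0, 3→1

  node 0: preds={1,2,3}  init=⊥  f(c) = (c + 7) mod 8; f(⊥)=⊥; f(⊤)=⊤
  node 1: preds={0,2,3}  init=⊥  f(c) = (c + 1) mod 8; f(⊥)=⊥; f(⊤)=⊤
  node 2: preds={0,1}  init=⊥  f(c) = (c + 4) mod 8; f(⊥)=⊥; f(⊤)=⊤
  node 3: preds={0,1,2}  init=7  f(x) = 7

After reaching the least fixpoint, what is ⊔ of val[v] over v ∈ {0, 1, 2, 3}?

Worklist (8 pops):
  #1 pop 0: in=7 → 6 (was ⊥); enqueue []
  #2 pop 1: in=⊤ → ⊤ (was ⊥); enqueue [0]
  #3 pop 2: in=⊤ → ⊤ (was ⊥); enqueue [1]
  #4 pop 3: in=⊤ → 7 (no change)
  #5 pop 0: in=⊤ → ⊤ (was 6); enqueue [2,3]
  #6 pop 1: in=⊤ → ⊤ (no change)
  #7 pop 2: in=⊤ → ⊤ (no change)
  #8 pop 3: in=⊤ → 7 (no change)

Fixpoint:
  val[0] = ⊤
  val[1] = ⊤
  val[2] = ⊤
  val[3] = 7

⊤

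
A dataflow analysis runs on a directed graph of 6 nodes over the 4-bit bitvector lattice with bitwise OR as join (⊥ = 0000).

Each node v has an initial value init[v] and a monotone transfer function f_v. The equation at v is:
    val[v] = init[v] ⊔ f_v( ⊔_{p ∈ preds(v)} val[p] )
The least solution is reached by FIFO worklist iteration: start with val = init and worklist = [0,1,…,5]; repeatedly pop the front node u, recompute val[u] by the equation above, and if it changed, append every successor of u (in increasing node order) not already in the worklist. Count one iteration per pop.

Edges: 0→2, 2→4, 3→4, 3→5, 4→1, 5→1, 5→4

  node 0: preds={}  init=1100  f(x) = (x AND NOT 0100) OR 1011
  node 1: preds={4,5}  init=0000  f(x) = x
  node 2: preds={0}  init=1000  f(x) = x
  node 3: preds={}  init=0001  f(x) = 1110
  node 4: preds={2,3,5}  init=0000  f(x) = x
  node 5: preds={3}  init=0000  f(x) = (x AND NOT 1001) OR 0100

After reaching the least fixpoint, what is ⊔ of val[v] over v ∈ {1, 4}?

1111

Iteration log — 8 steps:
  step 1. node 0  ⊔preds=0000  new=1111  old=1100  +wl: 
  step 2. node 1  ⊔preds=0000  new=0000  stable
  step 3. node 2  ⊔preds=1111  new=1111  old=1000  +wl: 
  step 4. node 3  ⊔preds=0000  new=1111  old=0001  +wl: 
  step 5. node 4  ⊔preds=1111  new=1111  old=0000  +wl: 1
  step 6. node 5  ⊔preds=1111  new=0110  old=0000  +wl: 4
  step 7. node 1  ⊔preds=1111  new=1111  old=0000  +wl: 
  step 8. node 4  ⊔preds=1111  new=1111  stable

Least fixpoint reached:
  node 0: 1111
  node 1: 1111
  node 2: 1111
  node 3: 1111
  node 4: 1111
  node 5: 0110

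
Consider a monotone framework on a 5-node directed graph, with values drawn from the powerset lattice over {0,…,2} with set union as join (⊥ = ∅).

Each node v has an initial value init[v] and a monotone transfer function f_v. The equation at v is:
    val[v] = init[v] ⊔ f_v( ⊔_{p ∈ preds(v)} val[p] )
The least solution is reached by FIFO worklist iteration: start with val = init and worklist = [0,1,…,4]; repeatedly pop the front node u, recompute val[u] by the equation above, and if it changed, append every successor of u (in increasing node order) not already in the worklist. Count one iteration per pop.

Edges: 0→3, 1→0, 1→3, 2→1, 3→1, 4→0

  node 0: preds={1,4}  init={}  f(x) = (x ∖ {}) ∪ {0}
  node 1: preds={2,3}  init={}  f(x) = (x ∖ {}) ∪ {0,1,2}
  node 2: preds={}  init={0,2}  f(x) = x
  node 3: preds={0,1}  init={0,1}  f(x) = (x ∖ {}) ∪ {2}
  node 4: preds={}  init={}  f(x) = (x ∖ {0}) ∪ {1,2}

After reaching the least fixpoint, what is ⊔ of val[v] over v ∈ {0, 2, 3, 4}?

{0,1,2}

Worklist (8 pops):
  #1 pop 0: in={} → {0} (was {}); enqueue []
  #2 pop 1: in={0,1,2} → {0,1,2} (was {}); enqueue [0]
  #3 pop 2: in={} → {0,2} (no change)
  #4 pop 3: in={0,1,2} → {0,1,2} (was {0,1}); enqueue [1]
  #5 pop 4: in={} → {1,2} (was {}); enqueue []
  #6 pop 0: in={0,1,2} → {0,1,2} (was {0}); enqueue [3]
  #7 pop 1: in={0,1,2} → {0,1,2} (no change)
  #8 pop 3: in={0,1,2} → {0,1,2} (no change)

Fixpoint:
  val[0] = {0,1,2}
  val[1] = {0,1,2}
  val[2] = {0,2}
  val[3] = {0,1,2}
  val[4] = {1,2}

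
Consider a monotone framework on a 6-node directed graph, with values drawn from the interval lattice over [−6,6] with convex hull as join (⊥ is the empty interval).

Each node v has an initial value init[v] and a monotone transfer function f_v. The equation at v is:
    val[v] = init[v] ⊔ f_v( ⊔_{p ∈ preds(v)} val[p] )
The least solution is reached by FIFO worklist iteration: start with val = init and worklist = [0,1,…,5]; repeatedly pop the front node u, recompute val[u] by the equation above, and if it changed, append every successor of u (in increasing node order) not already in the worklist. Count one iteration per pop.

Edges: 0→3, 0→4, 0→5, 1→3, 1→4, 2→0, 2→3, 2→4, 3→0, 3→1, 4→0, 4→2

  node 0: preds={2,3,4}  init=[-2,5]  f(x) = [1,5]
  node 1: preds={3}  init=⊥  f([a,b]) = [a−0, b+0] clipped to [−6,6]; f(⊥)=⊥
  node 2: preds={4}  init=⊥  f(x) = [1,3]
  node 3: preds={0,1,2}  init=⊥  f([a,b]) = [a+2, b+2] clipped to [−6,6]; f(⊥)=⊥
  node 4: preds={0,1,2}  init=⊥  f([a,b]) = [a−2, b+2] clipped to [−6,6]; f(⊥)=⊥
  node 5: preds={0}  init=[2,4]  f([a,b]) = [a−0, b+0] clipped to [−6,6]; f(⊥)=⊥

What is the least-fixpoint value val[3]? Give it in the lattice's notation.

Iteration log — 11 steps:
  step 1. node 0  ⊔preds=⊥  new=[-2,5]  stable
  step 2. node 1  ⊔preds=⊥  new=⊥  stable
  step 3. node 2  ⊔preds=⊥  new=[1,3]  old=⊥  +wl: 0
  step 4. node 3  ⊔preds=[-2,5]  new=[0,6]  old=⊥  +wl: 1
  step 5. node 4  ⊔preds=[-2,5]  new=[-4,6]  old=⊥  +wl: 2
  step 6. node 5  ⊔preds=[-2,5]  new=[-2,5]  old=[2,4]  +wl: 
  step 7. node 0  ⊔preds=[-4,6]  new=[-2,5]  stable
  step 8. node 1  ⊔preds=[0,6]  new=[0,6]  old=⊥  +wl: 3,4
  step 9. node 2  ⊔preds=[-4,6]  new=[1,3]  stable
  step 10. node 3  ⊔preds=[-2,6]  new=[0,6]  stable
  step 11. node 4  ⊔preds=[-2,6]  new=[-4,6]  stable

Least fixpoint reached:
  node 0: [-2,5]
  node 1: [0,6]
  node 2: [1,3]
  node 3: [0,6]
  node 4: [-4,6]
  node 5: [-2,5]

[0,6]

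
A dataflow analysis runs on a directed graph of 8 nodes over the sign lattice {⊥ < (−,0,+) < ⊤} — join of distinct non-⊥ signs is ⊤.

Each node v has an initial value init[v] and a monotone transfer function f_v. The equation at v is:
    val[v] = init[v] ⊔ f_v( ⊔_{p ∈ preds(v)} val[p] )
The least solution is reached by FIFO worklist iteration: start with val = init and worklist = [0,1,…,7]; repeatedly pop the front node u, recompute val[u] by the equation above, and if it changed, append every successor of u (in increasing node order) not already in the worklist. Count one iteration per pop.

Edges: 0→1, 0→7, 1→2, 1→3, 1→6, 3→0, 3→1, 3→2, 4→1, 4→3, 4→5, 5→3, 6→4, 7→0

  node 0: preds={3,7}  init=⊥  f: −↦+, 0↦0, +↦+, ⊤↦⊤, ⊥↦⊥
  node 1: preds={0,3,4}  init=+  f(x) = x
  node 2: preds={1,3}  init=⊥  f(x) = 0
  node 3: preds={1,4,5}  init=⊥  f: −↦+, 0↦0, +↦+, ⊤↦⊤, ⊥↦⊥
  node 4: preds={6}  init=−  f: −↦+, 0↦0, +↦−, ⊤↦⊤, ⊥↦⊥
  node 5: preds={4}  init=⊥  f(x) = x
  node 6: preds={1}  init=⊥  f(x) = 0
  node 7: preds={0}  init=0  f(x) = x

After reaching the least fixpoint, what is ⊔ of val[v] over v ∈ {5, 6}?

Worklist (19 pops):
  #1 pop 0: in=0 → 0 (was ⊥); enqueue []
  #2 pop 1: in=⊤ → ⊤ (was +); enqueue []
  #3 pop 2: in=⊤ → 0 (was ⊥); enqueue []
  #4 pop 3: in=⊤ → ⊤ (was ⊥); enqueue [0,1,2]
  #5 pop 4: in=⊥ → − (no change)
  #6 pop 5: in=− → − (was ⊥); enqueue [3]
  #7 pop 6: in=⊤ → 0 (was ⊥); enqueue [4]
  #8 pop 7: in=0 → 0 (no change)
  #9 pop 0: in=⊤ → ⊤ (was 0); enqueue [7]
  #10 pop 1: in=⊤ → ⊤ (no change)
  #11 pop 2: in=⊤ → 0 (no change)
  #12 pop 3: in=⊤ → ⊤ (no change)
  #13 pop 4: in=0 → ⊤ (was −); enqueue [1,3,5]
  #14 pop 7: in=⊤ → ⊤ (was 0); enqueue [0]
  #15 pop 1: in=⊤ → ⊤ (no change)
  #16 pop 3: in=⊤ → ⊤ (no change)
  #17 pop 5: in=⊤ → ⊤ (was −); enqueue [3]
  #18 pop 0: in=⊤ → ⊤ (no change)
  #19 pop 3: in=⊤ → ⊤ (no change)

Fixpoint:
  val[0] = ⊤
  val[1] = ⊤
  val[2] = 0
  val[3] = ⊤
  val[4] = ⊤
  val[5] = ⊤
  val[6] = 0
  val[7] = ⊤

⊤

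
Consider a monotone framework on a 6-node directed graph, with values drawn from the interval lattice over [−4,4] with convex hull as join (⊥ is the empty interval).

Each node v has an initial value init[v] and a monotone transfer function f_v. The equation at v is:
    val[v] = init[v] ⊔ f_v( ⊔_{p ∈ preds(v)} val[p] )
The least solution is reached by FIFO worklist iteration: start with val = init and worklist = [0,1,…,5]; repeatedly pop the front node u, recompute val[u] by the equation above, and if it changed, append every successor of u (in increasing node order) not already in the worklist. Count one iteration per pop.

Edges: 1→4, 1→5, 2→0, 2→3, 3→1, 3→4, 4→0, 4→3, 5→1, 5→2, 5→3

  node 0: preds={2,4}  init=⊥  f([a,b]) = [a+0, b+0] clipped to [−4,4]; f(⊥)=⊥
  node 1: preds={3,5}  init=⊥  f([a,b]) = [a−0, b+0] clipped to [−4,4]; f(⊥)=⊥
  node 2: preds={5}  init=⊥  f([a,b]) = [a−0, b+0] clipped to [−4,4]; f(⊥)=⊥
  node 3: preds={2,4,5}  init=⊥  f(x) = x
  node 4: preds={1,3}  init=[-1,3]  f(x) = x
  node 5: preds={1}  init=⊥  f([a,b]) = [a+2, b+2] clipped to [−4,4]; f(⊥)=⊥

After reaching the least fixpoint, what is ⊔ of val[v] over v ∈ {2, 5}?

Worklist (17 pops):
  #1 pop 0: in=[-1,3] → [-1,3] (was ⊥); enqueue []
  #2 pop 1: in=⊥ → ⊥ (no change)
  #3 pop 2: in=⊥ → ⊥ (no change)
  #4 pop 3: in=[-1,3] → [-1,3] (was ⊥); enqueue [1]
  #5 pop 4: in=[-1,3] → [-1,3] (no change)
  #6 pop 5: in=⊥ → ⊥ (no change)
  #7 pop 1: in=[-1,3] → [-1,3] (was ⊥); enqueue [4,5]
  #8 pop 4: in=[-1,3] → [-1,3] (no change)
  #9 pop 5: in=[-1,3] → [1,4] (was ⊥); enqueue [1,2,3]
  #10 pop 1: in=[-1,4] → [-1,4] (was [-1,3]); enqueue [4,5]
  #11 pop 2: in=[1,4] → [1,4] (was ⊥); enqueue [0]
  #12 pop 3: in=[-1,4] → [-1,4] (was [-1,3]); enqueue [1]
  #13 pop 4: in=[-1,4] → [-1,4] (was [-1,3]); enqueue [3]
  #14 pop 5: in=[-1,4] → [1,4] (no change)
  #15 pop 0: in=[-1,4] → [-1,4] (was [-1,3]); enqueue []
  #16 pop 1: in=[-1,4] → [-1,4] (no change)
  #17 pop 3: in=[-1,4] → [-1,4] (no change)

Fixpoint:
  val[0] = [-1,4]
  val[1] = [-1,4]
  val[2] = [1,4]
  val[3] = [-1,4]
  val[4] = [-1,4]
  val[5] = [1,4]

[1,4]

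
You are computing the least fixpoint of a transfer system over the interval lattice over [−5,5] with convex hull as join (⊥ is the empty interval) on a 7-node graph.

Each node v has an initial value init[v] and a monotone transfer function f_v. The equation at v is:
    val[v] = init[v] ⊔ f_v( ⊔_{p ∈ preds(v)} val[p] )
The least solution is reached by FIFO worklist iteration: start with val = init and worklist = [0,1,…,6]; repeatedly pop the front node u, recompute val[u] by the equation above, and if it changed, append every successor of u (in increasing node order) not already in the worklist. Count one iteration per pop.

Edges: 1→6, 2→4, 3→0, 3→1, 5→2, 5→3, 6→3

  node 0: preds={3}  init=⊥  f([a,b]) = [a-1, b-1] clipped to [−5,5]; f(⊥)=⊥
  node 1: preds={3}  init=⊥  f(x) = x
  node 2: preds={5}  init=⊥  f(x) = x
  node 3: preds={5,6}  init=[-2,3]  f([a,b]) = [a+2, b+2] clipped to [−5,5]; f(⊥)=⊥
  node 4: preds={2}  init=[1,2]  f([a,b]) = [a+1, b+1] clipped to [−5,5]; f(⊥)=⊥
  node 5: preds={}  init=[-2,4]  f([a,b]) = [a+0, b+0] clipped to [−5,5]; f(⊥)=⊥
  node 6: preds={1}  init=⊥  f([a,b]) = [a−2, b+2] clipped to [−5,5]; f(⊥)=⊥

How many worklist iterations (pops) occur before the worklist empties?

Trace (11 dequeues):
  [1] u=0 | in [-2,3] | out [-3,2] | prev ⊥ | push {}
  [2] u=1 | in [-2,3] | out [-2,3] | prev ⊥ | push {}
  [3] u=2 | in [-2,4] | out [-2,4] | prev ⊥ | push {}
  [4] u=3 | in [-2,4] | out [-2,5] | prev [-2,3] | push {0,1}
  [5] u=4 | in [-2,4] | out [-1,5] | prev [1,2] | push {}
  [6] u=5 | in ⊥ | out [-2,4] | ==
  [7] u=6 | in [-2,3] | out [-4,5] | prev ⊥ | push {3}
  [8] u=0 | in [-2,5] | out [-3,4] | prev [-3,2] | push {}
  [9] u=1 | in [-2,5] | out [-2,5] | prev [-2,3] | push {6}
  [10] u=3 | in [-4,5] | out [-2,5] | ==
  [11] u=6 | in [-2,5] | out [-4,5] | ==

Converged values:
  [0] [-3,4]
  [1] [-2,5]
  [2] [-2,4]
  [3] [-2,5]
  [4] [-1,5]
  [5] [-2,4]
  [6] [-4,5]

11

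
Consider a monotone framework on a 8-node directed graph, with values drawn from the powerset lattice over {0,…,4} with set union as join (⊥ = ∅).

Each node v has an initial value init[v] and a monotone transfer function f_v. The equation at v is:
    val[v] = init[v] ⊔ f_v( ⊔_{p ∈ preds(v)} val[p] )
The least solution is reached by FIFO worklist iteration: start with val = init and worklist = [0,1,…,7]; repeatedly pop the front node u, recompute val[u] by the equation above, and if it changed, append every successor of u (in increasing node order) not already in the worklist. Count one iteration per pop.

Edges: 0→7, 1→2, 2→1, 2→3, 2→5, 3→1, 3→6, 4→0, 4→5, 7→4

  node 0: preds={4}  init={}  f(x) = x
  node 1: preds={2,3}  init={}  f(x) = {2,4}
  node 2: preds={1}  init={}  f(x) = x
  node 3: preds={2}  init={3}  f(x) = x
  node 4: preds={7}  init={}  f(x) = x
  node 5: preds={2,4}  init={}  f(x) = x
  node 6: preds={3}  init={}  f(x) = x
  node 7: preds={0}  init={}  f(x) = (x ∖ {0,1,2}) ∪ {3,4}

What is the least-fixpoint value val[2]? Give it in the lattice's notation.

{2,4}

Iteration log — 13 steps:
  step 1. node 0  ⊔preds={}  new={}  stable
  step 2. node 1  ⊔preds={3}  new={2,4}  old={}  +wl: 
  step 3. node 2  ⊔preds={2,4}  new={2,4}  old={}  +wl: 1
  step 4. node 3  ⊔preds={2,4}  new={2,3,4}  old={3}  +wl: 
  step 5. node 4  ⊔preds={}  new={}  stable
  step 6. node 5  ⊔preds={2,4}  new={2,4}  old={}  +wl: 
  step 7. node 6  ⊔preds={2,3,4}  new={2,3,4}  old={}  +wl: 
  step 8. node 7  ⊔preds={}  new={3,4}  old={}  +wl: 4
  step 9. node 1  ⊔preds={2,3,4}  new={2,4}  stable
  step 10. node 4  ⊔preds={3,4}  new={3,4}  old={}  +wl: 0,5
  step 11. node 0  ⊔preds={3,4}  new={3,4}  old={}  +wl: 7
  step 12. node 5  ⊔preds={2,3,4}  new={2,3,4}  old={2,4}  +wl: 
  step 13. node 7  ⊔preds={3,4}  new={3,4}  stable

Least fixpoint reached:
  node 0: {3,4}
  node 1: {2,4}
  node 2: {2,4}
  node 3: {2,3,4}
  node 4: {3,4}
  node 5: {2,3,4}
  node 6: {2,3,4}
  node 7: {3,4}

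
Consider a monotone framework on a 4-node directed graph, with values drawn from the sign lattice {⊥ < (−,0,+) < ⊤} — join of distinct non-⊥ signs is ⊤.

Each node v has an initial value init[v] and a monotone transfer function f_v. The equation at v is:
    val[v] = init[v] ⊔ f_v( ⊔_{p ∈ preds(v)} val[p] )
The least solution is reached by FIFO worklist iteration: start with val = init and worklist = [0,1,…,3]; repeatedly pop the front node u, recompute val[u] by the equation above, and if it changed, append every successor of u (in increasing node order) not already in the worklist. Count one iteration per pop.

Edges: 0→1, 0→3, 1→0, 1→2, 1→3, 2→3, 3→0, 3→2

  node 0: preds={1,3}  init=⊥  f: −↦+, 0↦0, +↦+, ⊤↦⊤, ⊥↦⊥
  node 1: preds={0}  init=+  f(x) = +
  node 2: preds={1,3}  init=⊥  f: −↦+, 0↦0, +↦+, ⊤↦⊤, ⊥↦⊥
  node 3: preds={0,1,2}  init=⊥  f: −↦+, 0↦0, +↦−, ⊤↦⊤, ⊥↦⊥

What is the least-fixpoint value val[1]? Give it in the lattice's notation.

Iteration log — 10 steps:
  step 1. node 0  ⊔preds=+  new=+  old=⊥  +wl: 
  step 2. node 1  ⊔preds=+  new=+  stable
  step 3. node 2  ⊔preds=+  new=+  old=⊥  +wl: 
  step 4. node 3  ⊔preds=+  new=−  old=⊥  +wl: 0,2
  step 5. node 0  ⊔preds=⊤  new=⊤  old=+  +wl: 1,3
  step 6. node 2  ⊔preds=⊤  new=⊤  old=+  +wl: 
  step 7. node 1  ⊔preds=⊤  new=+  stable
  step 8. node 3  ⊔preds=⊤  new=⊤  old=−  +wl: 0,2
  step 9. node 0  ⊔preds=⊤  new=⊤  stable
  step 10. node 2  ⊔preds=⊤  new=⊤  stable

Least fixpoint reached:
  node 0: ⊤
  node 1: +
  node 2: ⊤
  node 3: ⊤

+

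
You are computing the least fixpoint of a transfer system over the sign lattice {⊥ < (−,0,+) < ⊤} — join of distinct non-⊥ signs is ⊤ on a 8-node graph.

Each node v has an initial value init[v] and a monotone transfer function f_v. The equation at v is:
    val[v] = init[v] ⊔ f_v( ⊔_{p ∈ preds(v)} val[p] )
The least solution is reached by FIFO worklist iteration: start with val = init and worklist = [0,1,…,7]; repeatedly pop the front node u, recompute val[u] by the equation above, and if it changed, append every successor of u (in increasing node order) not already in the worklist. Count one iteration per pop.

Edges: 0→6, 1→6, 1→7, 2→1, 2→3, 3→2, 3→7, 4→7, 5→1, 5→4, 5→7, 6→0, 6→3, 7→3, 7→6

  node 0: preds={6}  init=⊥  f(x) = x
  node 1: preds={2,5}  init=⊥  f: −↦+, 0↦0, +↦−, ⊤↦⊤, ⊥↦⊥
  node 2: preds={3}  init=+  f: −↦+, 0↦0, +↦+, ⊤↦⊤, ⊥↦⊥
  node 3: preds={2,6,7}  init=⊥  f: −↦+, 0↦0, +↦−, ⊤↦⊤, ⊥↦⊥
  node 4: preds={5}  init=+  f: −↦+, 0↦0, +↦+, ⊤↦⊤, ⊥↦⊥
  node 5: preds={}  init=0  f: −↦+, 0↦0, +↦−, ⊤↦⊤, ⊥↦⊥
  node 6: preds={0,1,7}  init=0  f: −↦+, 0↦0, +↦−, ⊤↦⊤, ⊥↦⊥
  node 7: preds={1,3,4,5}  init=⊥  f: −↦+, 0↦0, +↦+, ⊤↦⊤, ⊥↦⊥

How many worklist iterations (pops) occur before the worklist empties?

13

Iteration log — 13 steps:
  step 1. node 0  ⊔preds=0  new=0  old=⊥  +wl: 
  step 2. node 1  ⊔preds=⊤  new=⊤  old=⊥  +wl: 
  step 3. node 2  ⊔preds=⊥  new=+  stable
  step 4. node 3  ⊔preds=⊤  new=⊤  old=⊥  +wl: 2
  step 5. node 4  ⊔preds=0  new=⊤  old=+  +wl: 
  step 6. node 5  ⊔preds=⊥  new=0  stable
  step 7. node 6  ⊔preds=⊤  new=⊤  old=0  +wl: 0,3
  step 8. node 7  ⊔preds=⊤  new=⊤  old=⊥  +wl: 6
  step 9. node 2  ⊔preds=⊤  new=⊤  old=+  +wl: 1
  step 10. node 0  ⊔preds=⊤  new=⊤  old=0  +wl: 
  step 11. node 3  ⊔preds=⊤  new=⊤  stable
  step 12. node 6  ⊔preds=⊤  new=⊤  stable
  step 13. node 1  ⊔preds=⊤  new=⊤  stable

Least fixpoint reached:
  node 0: ⊤
  node 1: ⊤
  node 2: ⊤
  node 3: ⊤
  node 4: ⊤
  node 5: 0
  node 6: ⊤
  node 7: ⊤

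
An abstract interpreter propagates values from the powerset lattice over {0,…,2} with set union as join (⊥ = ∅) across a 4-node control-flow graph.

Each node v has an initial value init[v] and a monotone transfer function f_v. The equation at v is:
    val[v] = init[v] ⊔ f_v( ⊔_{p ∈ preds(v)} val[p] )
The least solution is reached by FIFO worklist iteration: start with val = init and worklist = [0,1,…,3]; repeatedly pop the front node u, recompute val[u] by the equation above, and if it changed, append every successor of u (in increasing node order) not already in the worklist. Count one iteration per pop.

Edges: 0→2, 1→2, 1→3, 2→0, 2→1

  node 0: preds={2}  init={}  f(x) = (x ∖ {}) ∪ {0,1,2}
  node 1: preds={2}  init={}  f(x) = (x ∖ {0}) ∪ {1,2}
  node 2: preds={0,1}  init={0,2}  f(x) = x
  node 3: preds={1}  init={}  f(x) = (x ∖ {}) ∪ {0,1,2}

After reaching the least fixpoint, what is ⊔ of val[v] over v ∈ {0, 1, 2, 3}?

{0,1,2}

Iteration log — 6 steps:
  step 1. node 0  ⊔preds={0,2}  new={0,1,2}  old={}  +wl: 
  step 2. node 1  ⊔preds={0,2}  new={1,2}  old={}  +wl: 
  step 3. node 2  ⊔preds={0,1,2}  new={0,1,2}  old={0,2}  +wl: 0,1
  step 4. node 3  ⊔preds={1,2}  new={0,1,2}  old={}  +wl: 
  step 5. node 0  ⊔preds={0,1,2}  new={0,1,2}  stable
  step 6. node 1  ⊔preds={0,1,2}  new={1,2}  stable

Least fixpoint reached:
  node 0: {0,1,2}
  node 1: {1,2}
  node 2: {0,1,2}
  node 3: {0,1,2}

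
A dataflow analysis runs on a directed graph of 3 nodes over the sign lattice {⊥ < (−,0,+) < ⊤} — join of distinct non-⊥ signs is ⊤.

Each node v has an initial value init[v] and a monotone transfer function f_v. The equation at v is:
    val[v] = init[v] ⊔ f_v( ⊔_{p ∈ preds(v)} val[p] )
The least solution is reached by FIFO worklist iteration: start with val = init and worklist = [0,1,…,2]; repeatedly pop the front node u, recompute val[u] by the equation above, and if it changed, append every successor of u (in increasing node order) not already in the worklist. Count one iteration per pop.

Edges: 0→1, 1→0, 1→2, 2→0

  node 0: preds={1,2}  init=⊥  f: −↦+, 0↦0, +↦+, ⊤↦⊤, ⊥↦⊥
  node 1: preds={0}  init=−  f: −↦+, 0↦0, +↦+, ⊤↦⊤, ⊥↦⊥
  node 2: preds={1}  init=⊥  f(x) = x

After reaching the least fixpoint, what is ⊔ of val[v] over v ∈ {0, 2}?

⊤

Worklist (5 pops):
  #1 pop 0: in=− → + (was ⊥); enqueue []
  #2 pop 1: in=+ → ⊤ (was −); enqueue [0]
  #3 pop 2: in=⊤ → ⊤ (was ⊥); enqueue []
  #4 pop 0: in=⊤ → ⊤ (was +); enqueue [1]
  #5 pop 1: in=⊤ → ⊤ (no change)

Fixpoint:
  val[0] = ⊤
  val[1] = ⊤
  val[2] = ⊤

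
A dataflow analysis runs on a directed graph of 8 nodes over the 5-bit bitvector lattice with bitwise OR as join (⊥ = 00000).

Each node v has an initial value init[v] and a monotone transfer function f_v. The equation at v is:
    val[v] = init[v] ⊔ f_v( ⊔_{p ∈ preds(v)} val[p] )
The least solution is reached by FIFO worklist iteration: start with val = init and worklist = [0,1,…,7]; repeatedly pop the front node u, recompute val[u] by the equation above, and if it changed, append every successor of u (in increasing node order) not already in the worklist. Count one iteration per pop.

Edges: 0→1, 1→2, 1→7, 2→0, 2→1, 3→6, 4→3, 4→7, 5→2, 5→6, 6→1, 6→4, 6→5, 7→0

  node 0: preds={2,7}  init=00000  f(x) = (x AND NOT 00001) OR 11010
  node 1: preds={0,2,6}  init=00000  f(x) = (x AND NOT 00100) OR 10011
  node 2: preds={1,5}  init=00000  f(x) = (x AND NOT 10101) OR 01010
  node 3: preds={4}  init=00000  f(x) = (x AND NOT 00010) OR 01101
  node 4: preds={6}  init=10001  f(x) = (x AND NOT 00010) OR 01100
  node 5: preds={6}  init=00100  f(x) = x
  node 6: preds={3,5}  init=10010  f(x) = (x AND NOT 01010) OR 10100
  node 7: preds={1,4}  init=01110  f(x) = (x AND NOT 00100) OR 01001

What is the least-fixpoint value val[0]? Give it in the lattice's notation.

Iteration log — 16 steps:
  step 1. node 0  ⊔preds=01110  new=11110  old=00000  +wl: 
  step 2. node 1  ⊔preds=11110  new=11011  old=00000  +wl: 
  step 3. node 2  ⊔preds=11111  new=01010  old=00000  +wl: 0,1
  step 4. node 3  ⊔preds=10001  new=11101  old=00000  +wl: 
  step 5. node 4  ⊔preds=10010  new=11101  old=10001  +wl: 3
  step 6. node 5  ⊔preds=10010  new=10110  old=00100  +wl: 2
  step 7. node 6  ⊔preds=11111  new=10111  old=10010  +wl: 4,5
  step 8. node 7  ⊔preds=11111  new=11111  old=01110  +wl: 
  step 9. node 0  ⊔preds=11111  new=11110  stable
  step 10. node 1  ⊔preds=11111  new=11011  stable
  step 11. node 3  ⊔preds=11101  new=11101  stable
  step 12. node 2  ⊔preds=11111  new=01010  stable
  step 13. node 4  ⊔preds=10111  new=11101  stable
  step 14. node 5  ⊔preds=10111  new=10111  old=10110  +wl: 2,6
  step 15. node 2  ⊔preds=11111  new=01010  stable
  step 16. node 6  ⊔preds=11111  new=10111  stable

Least fixpoint reached:
  node 0: 11110
  node 1: 11011
  node 2: 01010
  node 3: 11101
  node 4: 11101
  node 5: 10111
  node 6: 10111
  node 7: 11111

11110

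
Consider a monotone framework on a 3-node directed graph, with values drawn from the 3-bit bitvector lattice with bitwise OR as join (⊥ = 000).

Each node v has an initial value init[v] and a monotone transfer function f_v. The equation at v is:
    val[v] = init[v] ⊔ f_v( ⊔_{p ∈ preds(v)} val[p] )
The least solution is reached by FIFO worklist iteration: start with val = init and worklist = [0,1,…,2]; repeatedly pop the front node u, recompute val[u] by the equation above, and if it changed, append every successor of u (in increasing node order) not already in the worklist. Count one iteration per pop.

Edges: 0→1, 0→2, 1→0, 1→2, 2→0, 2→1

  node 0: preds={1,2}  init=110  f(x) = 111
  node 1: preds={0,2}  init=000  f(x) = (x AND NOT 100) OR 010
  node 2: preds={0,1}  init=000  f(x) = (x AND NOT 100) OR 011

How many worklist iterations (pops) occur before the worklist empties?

5

Iteration log — 5 steps:
  step 1. node 0  ⊔preds=000  new=111  old=110  +wl: 
  step 2. node 1  ⊔preds=111  new=011  old=000  +wl: 0
  step 3. node 2  ⊔preds=111  new=011  old=000  +wl: 1
  step 4. node 0  ⊔preds=011  new=111  stable
  step 5. node 1  ⊔preds=111  new=011  stable

Least fixpoint reached:
  node 0: 111
  node 1: 011
  node 2: 011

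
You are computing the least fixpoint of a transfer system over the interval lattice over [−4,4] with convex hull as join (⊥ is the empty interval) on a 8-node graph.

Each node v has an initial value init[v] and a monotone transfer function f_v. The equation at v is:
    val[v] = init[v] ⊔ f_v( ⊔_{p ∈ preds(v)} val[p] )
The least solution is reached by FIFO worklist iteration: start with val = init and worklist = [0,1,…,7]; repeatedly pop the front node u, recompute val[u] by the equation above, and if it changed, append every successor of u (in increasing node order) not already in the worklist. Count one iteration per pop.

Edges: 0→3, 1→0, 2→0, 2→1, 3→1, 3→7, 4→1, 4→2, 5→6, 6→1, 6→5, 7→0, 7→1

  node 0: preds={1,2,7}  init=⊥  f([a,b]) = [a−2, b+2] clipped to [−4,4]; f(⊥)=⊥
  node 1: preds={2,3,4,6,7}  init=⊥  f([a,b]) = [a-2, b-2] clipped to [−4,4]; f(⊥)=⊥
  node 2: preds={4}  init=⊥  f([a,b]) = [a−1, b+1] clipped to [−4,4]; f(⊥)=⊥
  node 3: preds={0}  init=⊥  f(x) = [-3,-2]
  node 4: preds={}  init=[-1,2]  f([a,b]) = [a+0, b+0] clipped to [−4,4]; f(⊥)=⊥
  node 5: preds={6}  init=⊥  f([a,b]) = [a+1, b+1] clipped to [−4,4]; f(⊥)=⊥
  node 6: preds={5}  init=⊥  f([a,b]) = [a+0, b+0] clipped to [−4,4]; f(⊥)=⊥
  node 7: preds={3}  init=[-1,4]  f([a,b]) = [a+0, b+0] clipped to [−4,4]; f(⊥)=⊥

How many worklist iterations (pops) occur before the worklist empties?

12

Trace (12 dequeues):
  [1] u=0 | in [-1,4] | out [-3,4] | prev ⊥ | push {}
  [2] u=1 | in [-1,4] | out [-3,2] | prev ⊥ | push {0}
  [3] u=2 | in [-1,2] | out [-2,3] | prev ⊥ | push {1}
  [4] u=3 | in [-3,4] | out [-3,-2] | prev ⊥ | push {}
  [5] u=4 | in ⊥ | out [-1,2] | ==
  [6] u=5 | in ⊥ | out ⊥ | ==
  [7] u=6 | in ⊥ | out ⊥ | ==
  [8] u=7 | in [-3,-2] | out [-3,4] | prev [-1,4] | push {}
  [9] u=0 | in [-3,4] | out [-4,4] | prev [-3,4] | push {3}
  [10] u=1 | in [-3,4] | out [-4,2] | prev [-3,2] | push {0}
  [11] u=3 | in [-4,4] | out [-3,-2] | ==
  [12] u=0 | in [-4,4] | out [-4,4] | ==

Converged values:
  [0] [-4,4]
  [1] [-4,2]
  [2] [-2,3]
  [3] [-3,-2]
  [4] [-1,2]
  [5] ⊥
  [6] ⊥
  [7] [-3,4]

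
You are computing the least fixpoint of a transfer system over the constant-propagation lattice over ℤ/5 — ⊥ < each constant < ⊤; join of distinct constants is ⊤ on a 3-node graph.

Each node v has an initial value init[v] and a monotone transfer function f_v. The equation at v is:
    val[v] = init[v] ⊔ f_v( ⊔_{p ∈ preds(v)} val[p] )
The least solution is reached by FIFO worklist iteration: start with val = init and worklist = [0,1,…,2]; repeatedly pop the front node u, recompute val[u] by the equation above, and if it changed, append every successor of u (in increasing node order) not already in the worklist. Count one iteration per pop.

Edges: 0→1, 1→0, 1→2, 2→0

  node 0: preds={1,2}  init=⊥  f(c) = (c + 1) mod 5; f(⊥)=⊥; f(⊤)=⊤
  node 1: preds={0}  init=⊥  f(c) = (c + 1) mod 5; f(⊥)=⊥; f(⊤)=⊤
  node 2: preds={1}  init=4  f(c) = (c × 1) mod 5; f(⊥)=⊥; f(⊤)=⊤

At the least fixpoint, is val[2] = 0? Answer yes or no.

Worklist (7 pops):
  #1 pop 0: in=4 → 0 (was ⊥); enqueue []
  #2 pop 1: in=0 → 1 (was ⊥); enqueue [0]
  #3 pop 2: in=1 → ⊤ (was 4); enqueue []
  #4 pop 0: in=⊤ → ⊤ (was 0); enqueue [1]
  #5 pop 1: in=⊤ → ⊤ (was 1); enqueue [0,2]
  #6 pop 0: in=⊤ → ⊤ (no change)
  #7 pop 2: in=⊤ → ⊤ (no change)

Fixpoint:
  val[0] = ⊤
  val[1] = ⊤
  val[2] = ⊤

no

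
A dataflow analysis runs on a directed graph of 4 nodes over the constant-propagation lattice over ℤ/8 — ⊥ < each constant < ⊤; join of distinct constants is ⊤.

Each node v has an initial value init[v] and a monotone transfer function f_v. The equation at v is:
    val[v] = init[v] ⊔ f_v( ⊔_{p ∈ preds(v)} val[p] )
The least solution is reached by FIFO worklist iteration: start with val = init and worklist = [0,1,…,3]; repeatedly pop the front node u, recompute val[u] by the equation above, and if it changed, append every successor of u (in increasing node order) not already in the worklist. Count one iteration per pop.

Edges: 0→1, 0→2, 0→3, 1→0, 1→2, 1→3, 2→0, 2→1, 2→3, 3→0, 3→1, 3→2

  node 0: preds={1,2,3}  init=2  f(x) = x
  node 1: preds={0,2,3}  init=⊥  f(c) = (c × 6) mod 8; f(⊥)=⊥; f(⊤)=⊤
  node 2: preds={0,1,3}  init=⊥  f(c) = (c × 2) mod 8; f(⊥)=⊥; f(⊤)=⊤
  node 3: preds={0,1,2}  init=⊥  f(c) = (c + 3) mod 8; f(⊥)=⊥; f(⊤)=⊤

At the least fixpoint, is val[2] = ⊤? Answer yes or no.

Trace (9 dequeues):
  [1] u=0 | in ⊥ | out 2 | ==
  [2] u=1 | in 2 | out 4 | prev ⊥ | push {0}
  [3] u=2 | in ⊤ | out ⊤ | prev ⊥ | push {1}
  [4] u=3 | in ⊤ | out ⊤ | prev ⊥ | push {2}
  [5] u=0 | in ⊤ | out ⊤ | prev 2 | push {3}
  [6] u=1 | in ⊤ | out ⊤ | prev 4 | push {0}
  [7] u=2 | in ⊤ | out ⊤ | ==
  [8] u=3 | in ⊤ | out ⊤ | ==
  [9] u=0 | in ⊤ | out ⊤ | ==

Converged values:
  [0] ⊤
  [1] ⊤
  [2] ⊤
  [3] ⊤

yes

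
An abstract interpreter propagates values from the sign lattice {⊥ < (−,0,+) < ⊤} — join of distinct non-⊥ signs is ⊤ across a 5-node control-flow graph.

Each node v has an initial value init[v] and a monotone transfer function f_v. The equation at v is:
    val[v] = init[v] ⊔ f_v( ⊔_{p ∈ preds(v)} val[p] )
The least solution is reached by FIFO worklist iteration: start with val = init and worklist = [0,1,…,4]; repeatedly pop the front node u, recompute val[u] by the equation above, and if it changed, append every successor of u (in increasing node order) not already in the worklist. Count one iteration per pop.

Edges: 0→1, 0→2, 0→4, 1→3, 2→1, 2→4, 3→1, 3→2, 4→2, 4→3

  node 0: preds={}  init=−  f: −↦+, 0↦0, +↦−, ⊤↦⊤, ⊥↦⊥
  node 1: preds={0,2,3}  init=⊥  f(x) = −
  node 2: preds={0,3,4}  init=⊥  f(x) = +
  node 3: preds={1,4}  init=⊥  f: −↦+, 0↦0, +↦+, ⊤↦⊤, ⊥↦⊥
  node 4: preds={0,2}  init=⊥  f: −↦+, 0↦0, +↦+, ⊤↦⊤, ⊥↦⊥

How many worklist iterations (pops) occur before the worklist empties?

10

Trace (10 dequeues):
  [1] u=0 | in ⊥ | out − | ==
  [2] u=1 | in − | out − | prev ⊥ | push {}
  [3] u=2 | in − | out + | prev ⊥ | push {1}
  [4] u=3 | in − | out + | prev ⊥ | push {2}
  [5] u=4 | in ⊤ | out ⊤ | prev ⊥ | push {3}
  [6] u=1 | in ⊤ | out − | ==
  [7] u=2 | in ⊤ | out + | ==
  [8] u=3 | in ⊤ | out ⊤ | prev + | push {1,2}
  [9] u=1 | in ⊤ | out − | ==
  [10] u=2 | in ⊤ | out + | ==

Converged values:
  [0] −
  [1] −
  [2] +
  [3] ⊤
  [4] ⊤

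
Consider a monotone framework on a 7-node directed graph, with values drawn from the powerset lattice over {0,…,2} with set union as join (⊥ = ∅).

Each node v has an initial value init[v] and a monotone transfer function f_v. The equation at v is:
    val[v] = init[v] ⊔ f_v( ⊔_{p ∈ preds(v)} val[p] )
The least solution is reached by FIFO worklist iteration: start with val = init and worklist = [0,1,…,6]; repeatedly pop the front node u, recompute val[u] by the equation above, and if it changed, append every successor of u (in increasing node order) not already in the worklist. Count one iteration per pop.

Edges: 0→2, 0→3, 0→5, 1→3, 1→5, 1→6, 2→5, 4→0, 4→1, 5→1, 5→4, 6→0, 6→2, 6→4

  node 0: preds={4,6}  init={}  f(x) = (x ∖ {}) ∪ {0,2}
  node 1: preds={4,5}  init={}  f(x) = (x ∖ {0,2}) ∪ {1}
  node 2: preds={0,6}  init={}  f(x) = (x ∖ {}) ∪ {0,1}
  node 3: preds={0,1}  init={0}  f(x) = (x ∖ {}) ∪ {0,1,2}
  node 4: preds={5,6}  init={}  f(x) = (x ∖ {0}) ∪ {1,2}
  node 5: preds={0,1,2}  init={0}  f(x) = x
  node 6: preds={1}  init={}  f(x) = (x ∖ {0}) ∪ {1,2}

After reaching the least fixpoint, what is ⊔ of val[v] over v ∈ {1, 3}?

{0,1,2}

Worklist (13 pops):
  #1 pop 0: in={} → {0,2} (was {}); enqueue []
  #2 pop 1: in={0} → {1} (was {}); enqueue []
  #3 pop 2: in={0,2} → {0,1,2} (was {}); enqueue []
  #4 pop 3: in={0,1,2} → {0,1,2} (was {0}); enqueue []
  #5 pop 4: in={0} → {1,2} (was {}); enqueue [0,1]
  #6 pop 5: in={0,1,2} → {0,1,2} (was {0}); enqueue [4]
  #7 pop 6: in={1} → {1,2} (was {}); enqueue [2]
  #8 pop 0: in={1,2} → {0,1,2} (was {0,2}); enqueue [3,5]
  #9 pop 1: in={0,1,2} → {1} (no change)
  #10 pop 4: in={0,1,2} → {1,2} (no change)
  #11 pop 2: in={0,1,2} → {0,1,2} (no change)
  #12 pop 3: in={0,1,2} → {0,1,2} (no change)
  #13 pop 5: in={0,1,2} → {0,1,2} (no change)

Fixpoint:
  val[0] = {0,1,2}
  val[1] = {1}
  val[2] = {0,1,2}
  val[3] = {0,1,2}
  val[4] = {1,2}
  val[5] = {0,1,2}
  val[6] = {1,2}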